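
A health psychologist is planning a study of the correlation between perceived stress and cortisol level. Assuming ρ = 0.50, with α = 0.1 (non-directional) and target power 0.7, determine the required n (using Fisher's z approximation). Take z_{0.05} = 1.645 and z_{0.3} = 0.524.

Fisher's z: C = ½·ln((1+r)/(1−r)) = ½·ln(3.0000) = 0.5493.
n = ((z_{α/2} + z_β)/C)² + 3.
(1.645 + 0.524) / 0.5493 = 2.169 / 0.5493 = 3.949.
n = 3.949² + 3 = 15.59 + 3 = 18.6.
Round up.

n = 19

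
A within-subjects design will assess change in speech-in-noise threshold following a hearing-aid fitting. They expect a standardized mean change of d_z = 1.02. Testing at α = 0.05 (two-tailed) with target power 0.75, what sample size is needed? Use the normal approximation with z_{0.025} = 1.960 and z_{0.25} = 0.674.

n = 7 pairs

For a paired (one-sample on differences) test: n = ((z_{α/2} + z_β) / d)².
z_{α/2} + z_β = 1.960 + 0.674 = 2.634.
n = (2.634 / 1.02)² = 2.582² = 6.67.
Round up.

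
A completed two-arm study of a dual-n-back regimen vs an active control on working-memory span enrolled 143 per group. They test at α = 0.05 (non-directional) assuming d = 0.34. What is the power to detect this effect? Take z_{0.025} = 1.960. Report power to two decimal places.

For two equal groups, power = Φ(d·√(n/2) − z_{α/2}).
d·√(n/2) = 0.34 × √(143/2) = 0.34 × 8.456 = 2.875.
z_β = 2.875 − 1.960 = 0.915.
Power = Φ(0.915) = 0.820.

power ≈ 0.82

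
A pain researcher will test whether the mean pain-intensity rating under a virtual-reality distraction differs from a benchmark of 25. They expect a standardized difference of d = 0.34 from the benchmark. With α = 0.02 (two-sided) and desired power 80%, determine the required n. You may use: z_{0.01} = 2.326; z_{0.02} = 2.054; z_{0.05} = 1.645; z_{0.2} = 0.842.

For a one-sample test: n = ((z_{α/2} + z_β) / d)².
z_{α/2} + z_β = 2.326 + 0.842 = 3.168.
n = (3.168 / 0.34)² = 9.318² = 86.82.
Round up.

n = 87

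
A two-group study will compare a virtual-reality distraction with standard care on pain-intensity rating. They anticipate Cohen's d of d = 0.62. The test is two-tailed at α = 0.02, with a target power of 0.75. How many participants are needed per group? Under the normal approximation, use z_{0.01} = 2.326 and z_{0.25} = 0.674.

For two independent groups with equal n: n = 2·((z_{α/2} + z_β) / d)².
z_{α/2} + z_β = 2.326 + 0.674 = 3.000.
n = 2 × (3.000 / 0.62)² = 2 × 4.839² = 2 × 23.41 = 46.8.
Round up to the next whole participant.

n = 47 per group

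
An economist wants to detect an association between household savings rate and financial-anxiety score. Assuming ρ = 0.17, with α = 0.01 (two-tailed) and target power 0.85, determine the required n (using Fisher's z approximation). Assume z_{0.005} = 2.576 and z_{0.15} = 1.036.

Fisher's z: C = ½·ln((1+r)/(1−r)) = ½·ln(1.4096) = 0.1717.
n = ((z_{α/2} + z_β)/C)² + 3.
(2.576 + 1.036) / 0.1717 = 3.612 / 0.1717 = 21.037.
n = 21.037² + 3 = 442.54 + 3 = 445.5.
Round up.

n = 446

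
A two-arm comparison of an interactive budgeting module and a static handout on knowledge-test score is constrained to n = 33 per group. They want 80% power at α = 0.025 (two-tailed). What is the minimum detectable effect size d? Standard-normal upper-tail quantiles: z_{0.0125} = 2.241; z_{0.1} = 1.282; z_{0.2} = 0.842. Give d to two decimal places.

For two independent groups of n = 33 each: d_min = (z_{α/2} + z_β)·√(2/n).
z-sum = 2.241 + 0.842 = 3.083.
d_min = 3.083 × √(2/33) = 3.083 × 0.2462 = 0.759.

d_min ≈ 0.76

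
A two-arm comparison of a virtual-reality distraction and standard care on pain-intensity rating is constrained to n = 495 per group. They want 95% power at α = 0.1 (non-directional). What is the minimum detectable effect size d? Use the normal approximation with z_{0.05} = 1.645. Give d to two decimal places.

For two independent groups of n = 495 each: d_min = (z_{α/2} + z_β)·√(2/n).
z-sum = 1.645 + 1.645 = 3.290.
d_min = 3.290 × √(2/495) = 3.290 × 0.0636 = 0.209.

d_min ≈ 0.21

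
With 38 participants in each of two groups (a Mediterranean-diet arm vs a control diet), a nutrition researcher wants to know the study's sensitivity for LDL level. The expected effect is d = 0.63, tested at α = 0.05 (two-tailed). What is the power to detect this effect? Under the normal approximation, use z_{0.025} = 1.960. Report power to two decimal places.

For two equal groups, power = Φ(d·√(n/2) − z_{α/2}).
d·√(n/2) = 0.63 × √(38/2) = 0.63 × 4.359 = 2.746.
z_β = 2.746 − 1.960 = 0.786.
Power = Φ(0.786) = 0.784.

power ≈ 0.78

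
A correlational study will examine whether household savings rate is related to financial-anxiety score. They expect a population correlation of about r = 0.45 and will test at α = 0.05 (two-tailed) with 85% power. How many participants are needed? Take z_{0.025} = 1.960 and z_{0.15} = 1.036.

n = 42

Fisher's z: C = ½·ln((1+r)/(1−r)) = ½·ln(2.6364) = 0.4847.
n = ((z_{α/2} + z_β)/C)² + 3.
(1.960 + 1.036) / 0.4847 = 2.996 / 0.4847 = 6.181.
n = 6.181² + 3 = 38.21 + 3 = 41.2.
Round up.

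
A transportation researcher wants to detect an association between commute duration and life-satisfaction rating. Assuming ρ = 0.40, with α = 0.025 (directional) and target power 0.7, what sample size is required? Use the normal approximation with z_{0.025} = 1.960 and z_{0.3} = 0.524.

n = 38

Fisher's z: C = ½·ln((1+r)/(1−r)) = ½·ln(2.3333) = 0.4236.
n = ((z_{α} + z_β)/C)² + 3.
(1.960 + 0.524) / 0.4236 = 2.484 / 0.4236 = 5.864.
n = 5.864² + 3 = 34.39 + 3 = 37.4.
Round up.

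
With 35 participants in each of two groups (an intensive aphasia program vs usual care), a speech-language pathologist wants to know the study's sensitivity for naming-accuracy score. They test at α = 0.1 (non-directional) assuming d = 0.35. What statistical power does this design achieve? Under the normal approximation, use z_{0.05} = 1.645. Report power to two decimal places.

For two equal groups, power = Φ(d·√(n/2) − z_{α/2}).
d·√(n/2) = 0.35 × √(35/2) = 0.35 × 4.183 = 1.464.
z_β = 1.464 − 1.645 = -0.181.
Power = Φ(-0.181) = 0.428.

power ≈ 0.43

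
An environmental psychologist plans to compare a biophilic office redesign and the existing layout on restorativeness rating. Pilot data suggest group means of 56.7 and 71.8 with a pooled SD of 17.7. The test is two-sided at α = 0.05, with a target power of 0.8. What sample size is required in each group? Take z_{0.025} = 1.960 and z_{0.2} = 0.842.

Cohen's d = |M₁ − M₂| / SD_pooled = |56.7 − 71.8| / 17.7 = 15.1 / 17.7 = 0.853.
For two independent groups with equal n: n = 2·((z_{α/2} + z_β) / d)².
z_{α/2} + z_β = 1.960 + 0.842 = 2.802.
n = 2 × (2.802 / 0.853)² = 2 × 3.285² = 2 × 10.79 = 21.6.
Round up to the next whole participant.

n = 22 per group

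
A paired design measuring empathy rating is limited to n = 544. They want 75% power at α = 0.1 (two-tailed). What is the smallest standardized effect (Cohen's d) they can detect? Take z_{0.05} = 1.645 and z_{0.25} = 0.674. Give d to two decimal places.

d_min ≈ 0.10

For a single sample (or paired design) of n = 544: d_min = (z_{α/2} + z_β)/√n.
z-sum = 1.645 + 0.674 = 2.319.
d_min = 2.319 / √544 = 2.319 / 23.324 = 0.099.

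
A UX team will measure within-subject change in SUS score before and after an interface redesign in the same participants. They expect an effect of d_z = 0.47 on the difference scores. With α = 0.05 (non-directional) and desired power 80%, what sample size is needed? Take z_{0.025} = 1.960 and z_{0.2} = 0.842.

n = 36 pairs

For a paired (one-sample on differences) test: n = ((z_{α/2} + z_β) / d)².
z_{α/2} + z_β = 1.960 + 0.842 = 2.802.
n = (2.802 / 0.47)² = 5.962² = 35.54.
Round up.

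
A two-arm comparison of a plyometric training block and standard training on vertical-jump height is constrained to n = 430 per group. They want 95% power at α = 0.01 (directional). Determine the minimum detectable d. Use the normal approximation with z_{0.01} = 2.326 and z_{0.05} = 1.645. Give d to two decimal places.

d_min ≈ 0.27

For two independent groups of n = 430 each: d_min = (z_{α} + z_β)·√(2/n).
z-sum = 2.326 + 1.645 = 3.971.
d_min = 3.971 × √(2/430) = 3.971 × 0.0682 = 0.271.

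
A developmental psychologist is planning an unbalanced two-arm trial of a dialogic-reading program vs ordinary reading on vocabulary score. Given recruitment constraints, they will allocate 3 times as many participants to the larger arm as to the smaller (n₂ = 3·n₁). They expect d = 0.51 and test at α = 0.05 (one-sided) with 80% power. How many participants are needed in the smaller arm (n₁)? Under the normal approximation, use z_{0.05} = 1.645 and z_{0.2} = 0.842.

With allocation ratio k = n₂/n₁ = 3, Var(x̄₁−x̄₂) = σ²(1/n₁ + 1/(k·n₁)) = σ²·(k+1)/(k·n₁).
So n₁ = (1 + 1/k)·((z_{α} + z_β)/d)² = 1.333 × (2.487/0.51)².
n₁ = 1.333 × 23.78 = 31.7.
Round up: n₁ = 32, giving n₂ = 3 × 32 = 96.

n₁ = 32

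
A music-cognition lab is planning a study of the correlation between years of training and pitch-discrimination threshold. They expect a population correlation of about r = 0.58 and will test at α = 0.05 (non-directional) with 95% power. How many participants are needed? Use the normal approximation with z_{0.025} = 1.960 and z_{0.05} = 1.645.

Fisher's z: C = ½·ln((1+r)/(1−r)) = ½·ln(3.7619) = 0.6625.
n = ((z_{α/2} + z_β)/C)² + 3.
(1.960 + 1.645) / 0.6625 = 3.605 / 0.6625 = 5.442.
n = 5.442² + 3 = 29.61 + 3 = 32.6.
Round up.

n = 33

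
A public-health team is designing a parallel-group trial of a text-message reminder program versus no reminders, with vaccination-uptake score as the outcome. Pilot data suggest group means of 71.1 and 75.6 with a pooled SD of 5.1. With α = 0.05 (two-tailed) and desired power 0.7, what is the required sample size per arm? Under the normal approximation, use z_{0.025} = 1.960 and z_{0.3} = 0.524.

n = 16 per group

Cohen's d = |M₁ − M₂| / SD_pooled = |71.1 − 75.6| / 5.1 = 4.5 / 5.1 = 0.882.
For two independent groups with equal n: n = 2·((z_{α/2} + z_β) / d)².
z_{α/2} + z_β = 1.960 + 0.524 = 2.484.
n = 2 × (2.484 / 0.882)² = 2 × 2.816² = 2 × 7.93 = 15.9.
Round up to the next whole participant.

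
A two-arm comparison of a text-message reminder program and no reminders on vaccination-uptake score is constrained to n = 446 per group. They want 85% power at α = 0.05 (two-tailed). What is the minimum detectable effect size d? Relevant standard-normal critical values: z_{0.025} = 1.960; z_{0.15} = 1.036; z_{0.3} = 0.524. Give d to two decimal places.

d_min ≈ 0.20

For two independent groups of n = 446 each: d_min = (z_{α/2} + z_β)·√(2/n).
z-sum = 1.960 + 1.036 = 2.996.
d_min = 2.996 × √(2/446) = 2.996 × 0.0670 = 0.201.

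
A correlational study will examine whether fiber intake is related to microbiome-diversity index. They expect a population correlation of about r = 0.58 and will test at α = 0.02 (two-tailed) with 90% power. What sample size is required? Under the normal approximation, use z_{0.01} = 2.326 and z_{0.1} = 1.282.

Fisher's z: C = ½·ln((1+r)/(1−r)) = ½·ln(3.7619) = 0.6625.
n = ((z_{α/2} + z_β)/C)² + 3.
(2.326 + 1.282) / 0.6625 = 3.608 / 0.6625 = 5.446.
n = 5.446² + 3 = 29.66 + 3 = 32.7.
Round up.

n = 33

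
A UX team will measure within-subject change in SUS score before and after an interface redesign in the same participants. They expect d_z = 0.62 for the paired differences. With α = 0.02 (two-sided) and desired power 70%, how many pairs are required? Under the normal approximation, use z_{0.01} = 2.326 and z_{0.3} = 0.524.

For a paired (one-sample on differences) test: n = ((z_{α/2} + z_β) / d)².
z_{α/2} + z_β = 2.326 + 0.524 = 2.850.
n = (2.850 / 0.62)² = 4.597² = 21.13.
Round up.

n = 22 pairs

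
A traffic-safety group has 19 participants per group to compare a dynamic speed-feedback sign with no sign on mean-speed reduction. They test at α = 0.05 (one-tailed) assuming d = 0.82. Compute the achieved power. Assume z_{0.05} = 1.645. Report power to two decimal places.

power ≈ 0.81

For two equal groups, power = Φ(d·√(n/2) − z_{α}).
d·√(n/2) = 0.82 × √(19/2) = 0.82 × 3.082 = 2.527.
z_β = 2.527 − 1.645 = 0.882.
Power = Φ(0.882) = 0.811.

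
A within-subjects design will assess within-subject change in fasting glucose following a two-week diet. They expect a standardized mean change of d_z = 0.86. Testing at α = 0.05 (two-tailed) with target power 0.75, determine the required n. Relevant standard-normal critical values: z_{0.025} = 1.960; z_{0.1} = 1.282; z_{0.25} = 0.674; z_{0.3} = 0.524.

n = 10 pairs

For a paired (one-sample on differences) test: n = ((z_{α/2} + z_β) / d)².
z_{α/2} + z_β = 1.960 + 0.674 = 2.634.
n = (2.634 / 0.86)² = 3.063² = 9.38.
Round up.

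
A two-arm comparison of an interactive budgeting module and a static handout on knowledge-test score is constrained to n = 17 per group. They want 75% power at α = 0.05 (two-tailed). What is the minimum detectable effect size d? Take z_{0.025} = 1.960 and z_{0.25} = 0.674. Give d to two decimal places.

For two independent groups of n = 17 each: d_min = (z_{α/2} + z_β)·√(2/n).
z-sum = 1.960 + 0.674 = 2.634.
d_min = 2.634 × √(2/17) = 2.634 × 0.3430 = 0.903.

d_min ≈ 0.90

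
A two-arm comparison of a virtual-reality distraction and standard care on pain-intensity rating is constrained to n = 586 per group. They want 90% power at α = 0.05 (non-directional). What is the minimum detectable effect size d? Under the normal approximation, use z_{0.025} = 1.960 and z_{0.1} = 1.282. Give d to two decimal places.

For two independent groups of n = 586 each: d_min = (z_{α/2} + z_β)·√(2/n).
z-sum = 1.960 + 1.282 = 3.242.
d_min = 3.242 × √(2/586) = 3.242 × 0.0584 = 0.189.

d_min ≈ 0.19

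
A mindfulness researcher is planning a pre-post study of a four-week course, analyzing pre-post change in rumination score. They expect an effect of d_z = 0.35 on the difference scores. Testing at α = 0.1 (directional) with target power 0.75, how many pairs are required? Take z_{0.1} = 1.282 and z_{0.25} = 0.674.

For a paired (one-sample on differences) test: n = ((z_{α} + z_β) / d)².
z_{α} + z_β = 1.282 + 0.674 = 1.956.
n = (1.956 / 0.35)² = 5.589² = 31.23.
Round up.

n = 32 pairs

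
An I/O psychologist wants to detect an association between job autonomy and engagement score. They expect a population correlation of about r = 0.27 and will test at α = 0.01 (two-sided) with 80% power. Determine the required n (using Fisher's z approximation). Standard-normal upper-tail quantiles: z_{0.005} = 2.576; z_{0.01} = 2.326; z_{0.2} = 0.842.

n = 156

Fisher's z: C = ½·ln((1+r)/(1−r)) = ½·ln(1.7397) = 0.2769.
n = ((z_{α/2} + z_β)/C)² + 3.
(2.576 + 0.842) / 0.2769 = 3.418 / 0.2769 = 12.344.
n = 12.344² + 3 = 152.37 + 3 = 155.4.
Round up.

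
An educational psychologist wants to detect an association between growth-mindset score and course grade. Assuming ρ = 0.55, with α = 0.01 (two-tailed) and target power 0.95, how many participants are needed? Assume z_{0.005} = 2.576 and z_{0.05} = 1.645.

n = 50

Fisher's z: C = ½·ln((1+r)/(1−r)) = ½·ln(3.4444) = 0.6184.
n = ((z_{α/2} + z_β)/C)² + 3.
(2.576 + 1.645) / 0.6184 = 4.221 / 0.6184 = 6.826.
n = 6.826² + 3 = 46.59 + 3 = 49.6.
Round up.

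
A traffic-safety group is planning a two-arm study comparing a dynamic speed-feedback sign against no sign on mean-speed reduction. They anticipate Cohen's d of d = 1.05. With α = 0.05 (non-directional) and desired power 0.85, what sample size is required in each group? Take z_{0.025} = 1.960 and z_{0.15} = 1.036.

n = 17 per group

For two independent groups with equal n: n = 2·((z_{α/2} + z_β) / d)².
z_{α/2} + z_β = 1.960 + 1.036 = 2.996.
n = 2 × (2.996 / 1.05)² = 2 × 2.853² = 2 × 8.14 = 16.3.
Round up to the next whole participant.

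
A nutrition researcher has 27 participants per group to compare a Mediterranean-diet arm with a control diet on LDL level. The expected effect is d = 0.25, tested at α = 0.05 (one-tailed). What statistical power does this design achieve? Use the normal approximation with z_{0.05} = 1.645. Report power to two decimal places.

For two equal groups, power = Φ(d·√(n/2) − z_{α}).
d·√(n/2) = 0.25 × √(27/2) = 0.25 × 3.674 = 0.919.
z_β = 0.919 − 1.645 = -0.726.
Power = Φ(-0.726) = 0.234.

power ≈ 0.23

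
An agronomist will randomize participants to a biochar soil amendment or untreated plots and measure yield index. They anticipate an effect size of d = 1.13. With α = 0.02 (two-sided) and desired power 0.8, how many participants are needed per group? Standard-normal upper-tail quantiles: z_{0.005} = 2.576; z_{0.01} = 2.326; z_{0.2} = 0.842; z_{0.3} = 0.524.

For two independent groups with equal n: n = 2·((z_{α/2} + z_β) / d)².
z_{α/2} + z_β = 2.326 + 0.842 = 3.168.
n = 2 × (3.168 / 1.13)² = 2 × 2.804² = 2 × 7.86 = 15.7.
Round up to the next whole participant.

n = 16 per group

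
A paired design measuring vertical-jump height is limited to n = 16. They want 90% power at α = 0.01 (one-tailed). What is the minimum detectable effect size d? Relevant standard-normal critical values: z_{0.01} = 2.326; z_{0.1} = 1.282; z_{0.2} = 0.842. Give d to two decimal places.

For a single sample (or paired design) of n = 16: d_min = (z_{α} + z_β)/√n.
z-sum = 2.326 + 1.282 = 3.608.
d_min = 3.608 / √16 = 3.608 / 4.000 = 0.902.

d_min ≈ 0.90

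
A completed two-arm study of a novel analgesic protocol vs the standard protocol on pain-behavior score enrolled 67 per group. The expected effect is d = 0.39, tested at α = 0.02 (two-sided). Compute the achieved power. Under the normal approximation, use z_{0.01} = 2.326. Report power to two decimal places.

For two equal groups, power = Φ(d·√(n/2) − z_{α/2}).
d·√(n/2) = 0.39 × √(67/2) = 0.39 × 5.788 = 2.257.
z_β = 2.257 − 2.326 = -0.069.
Power = Φ(-0.069) = 0.473.

power ≈ 0.47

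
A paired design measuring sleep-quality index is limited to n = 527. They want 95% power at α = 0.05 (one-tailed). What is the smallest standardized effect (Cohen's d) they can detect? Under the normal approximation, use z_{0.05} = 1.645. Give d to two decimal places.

d_min ≈ 0.14

For a single sample (or paired design) of n = 527: d_min = (z_{α} + z_β)/√n.
z-sum = 1.645 + 1.645 = 3.290.
d_min = 3.290 / √527 = 3.290 / 22.956 = 0.143.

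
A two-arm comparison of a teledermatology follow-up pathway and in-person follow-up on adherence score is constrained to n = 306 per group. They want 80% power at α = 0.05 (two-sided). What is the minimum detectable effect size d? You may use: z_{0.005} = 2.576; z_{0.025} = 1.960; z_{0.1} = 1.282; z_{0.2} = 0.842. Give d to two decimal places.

For two independent groups of n = 306 each: d_min = (z_{α/2} + z_β)·√(2/n).
z-sum = 1.960 + 0.842 = 2.802.
d_min = 2.802 × √(2/306) = 2.802 × 0.0808 = 0.227.

d_min ≈ 0.23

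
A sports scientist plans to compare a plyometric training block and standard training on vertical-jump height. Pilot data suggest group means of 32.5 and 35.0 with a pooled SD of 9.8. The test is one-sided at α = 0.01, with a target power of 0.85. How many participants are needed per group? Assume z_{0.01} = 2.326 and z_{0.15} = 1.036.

n = 348 per group

Cohen's d = |M₁ − M₂| / SD_pooled = |32.5 − 35.0| / 9.8 = 2.5 / 9.8 = 0.255.
For two independent groups with equal n: n = 2·((z_{α} + z_β) / d)².
z_{α} + z_β = 2.326 + 1.036 = 3.362.
n = 2 × (3.362 / 0.255)² = 2 × 13.184² = 2 × 173.83 = 347.7.
Round up to the next whole participant.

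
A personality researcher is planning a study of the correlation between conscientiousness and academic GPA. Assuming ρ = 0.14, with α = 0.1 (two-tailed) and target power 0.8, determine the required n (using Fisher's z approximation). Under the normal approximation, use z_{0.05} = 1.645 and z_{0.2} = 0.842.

Fisher's z: C = ½·ln((1+r)/(1−r)) = ½·ln(1.3256) = 0.1409.
n = ((z_{α/2} + z_β)/C)² + 3.
(1.645 + 0.842) / 0.1409 = 2.487 / 0.1409 = 17.651.
n = 17.651² + 3 = 311.55 + 3 = 314.6.
Round up.

n = 315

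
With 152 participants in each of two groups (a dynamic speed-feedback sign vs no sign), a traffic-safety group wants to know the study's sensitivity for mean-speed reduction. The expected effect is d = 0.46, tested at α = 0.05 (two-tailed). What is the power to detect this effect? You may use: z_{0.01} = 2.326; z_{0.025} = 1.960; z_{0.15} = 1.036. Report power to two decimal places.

power ≈ 0.98

For two equal groups, power = Φ(d·√(n/2) − z_{α/2}).
d·√(n/2) = 0.46 × √(152/2) = 0.46 × 8.718 = 4.010.
z_β = 4.010 − 1.960 = 2.050.
Power = Φ(2.050) = 0.980.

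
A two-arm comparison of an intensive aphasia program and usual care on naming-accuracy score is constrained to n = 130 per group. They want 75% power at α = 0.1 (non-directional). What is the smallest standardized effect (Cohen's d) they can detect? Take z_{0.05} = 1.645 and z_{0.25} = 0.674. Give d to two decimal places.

d_min ≈ 0.29

For two independent groups of n = 130 each: d_min = (z_{α/2} + z_β)·√(2/n).
z-sum = 1.645 + 0.674 = 2.319.
d_min = 2.319 × √(2/130) = 2.319 × 0.1240 = 0.288.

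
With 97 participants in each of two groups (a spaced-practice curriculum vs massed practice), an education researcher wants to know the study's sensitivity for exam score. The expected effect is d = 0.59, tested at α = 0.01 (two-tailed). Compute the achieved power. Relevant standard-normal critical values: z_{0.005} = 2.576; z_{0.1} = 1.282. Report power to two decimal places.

For two equal groups, power = Φ(d·√(n/2) − z_{α/2}).
d·√(n/2) = 0.59 × √(97/2) = 0.59 × 6.964 = 4.109.
z_β = 4.109 − 2.576 = 1.533.
Power = Φ(1.533) = 0.937.

power ≈ 0.94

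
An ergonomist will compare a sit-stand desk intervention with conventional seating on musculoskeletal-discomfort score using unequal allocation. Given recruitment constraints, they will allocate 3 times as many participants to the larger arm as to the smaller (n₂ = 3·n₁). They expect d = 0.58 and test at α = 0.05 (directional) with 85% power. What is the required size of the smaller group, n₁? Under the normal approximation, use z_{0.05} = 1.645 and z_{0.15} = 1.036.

n₁ = 29

With allocation ratio k = n₂/n₁ = 3, Var(x̄₁−x̄₂) = σ²(1/n₁ + 1/(k·n₁)) = σ²·(k+1)/(k·n₁).
So n₁ = (1 + 1/k)·((z_{α} + z_β)/d)² = 1.333 × (2.681/0.58)².
n₁ = 1.333 × 21.37 = 28.5.
Round up: n₁ = 29, giving n₂ = 3 × 29 = 87.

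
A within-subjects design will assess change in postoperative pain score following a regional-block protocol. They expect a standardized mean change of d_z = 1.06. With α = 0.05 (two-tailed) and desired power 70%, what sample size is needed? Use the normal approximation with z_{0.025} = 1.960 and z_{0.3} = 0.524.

For a paired (one-sample on differences) test: n = ((z_{α/2} + z_β) / d)².
z_{α/2} + z_β = 1.960 + 0.524 = 2.484.
n = (2.484 / 1.06)² = 2.343² = 5.49.
Round up.

n = 6 pairs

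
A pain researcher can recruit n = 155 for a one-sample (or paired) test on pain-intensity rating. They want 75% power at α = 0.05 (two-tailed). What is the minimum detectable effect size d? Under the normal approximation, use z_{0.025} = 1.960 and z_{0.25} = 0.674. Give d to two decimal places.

d_min ≈ 0.21

For a single sample (or paired design) of n = 155: d_min = (z_{α/2} + z_β)/√n.
z-sum = 1.960 + 0.674 = 2.634.
d_min = 2.634 / √155 = 2.634 / 12.450 = 0.212.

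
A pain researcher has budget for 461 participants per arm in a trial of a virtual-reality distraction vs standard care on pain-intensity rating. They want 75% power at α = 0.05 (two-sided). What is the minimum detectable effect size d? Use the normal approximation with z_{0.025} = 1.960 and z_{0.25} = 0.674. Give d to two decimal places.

d_min ≈ 0.17

For two independent groups of n = 461 each: d_min = (z_{α/2} + z_β)·√(2/n).
z-sum = 1.960 + 0.674 = 2.634.
d_min = 2.634 × √(2/461) = 2.634 × 0.0659 = 0.173.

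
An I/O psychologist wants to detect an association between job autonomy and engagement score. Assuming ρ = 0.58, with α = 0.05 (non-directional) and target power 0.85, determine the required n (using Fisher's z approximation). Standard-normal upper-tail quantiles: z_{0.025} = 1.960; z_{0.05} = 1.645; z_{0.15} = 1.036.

Fisher's z: C = ½·ln((1+r)/(1−r)) = ½·ln(3.7619) = 0.6625.
n = ((z_{α/2} + z_β)/C)² + 3.
(1.960 + 1.036) / 0.6625 = 2.996 / 0.6625 = 4.522.
n = 4.522² + 3 = 20.45 + 3 = 23.5.
Round up.

n = 24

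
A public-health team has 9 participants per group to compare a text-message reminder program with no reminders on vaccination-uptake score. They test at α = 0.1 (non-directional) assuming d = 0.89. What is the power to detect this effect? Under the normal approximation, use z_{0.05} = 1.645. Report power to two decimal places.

For two equal groups, power = Φ(d·√(n/2) − z_{α/2}).
d·√(n/2) = 0.89 × √(9/2) = 0.89 × 2.121 = 1.888.
z_β = 1.888 − 1.645 = 0.243.
Power = Φ(0.243) = 0.596.

power ≈ 0.60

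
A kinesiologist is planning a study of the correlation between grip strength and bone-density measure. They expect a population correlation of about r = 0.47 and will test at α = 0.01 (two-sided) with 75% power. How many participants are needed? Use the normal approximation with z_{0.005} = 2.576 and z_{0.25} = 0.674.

Fisher's z: C = ½·ln((1+r)/(1−r)) = ½·ln(2.7736) = 0.5101.
n = ((z_{α/2} + z_β)/C)² + 3.
(2.576 + 0.674) / 0.5101 = 3.250 / 0.5101 = 6.371.
n = 6.371² + 3 = 40.59 + 3 = 43.6.
Round up.

n = 44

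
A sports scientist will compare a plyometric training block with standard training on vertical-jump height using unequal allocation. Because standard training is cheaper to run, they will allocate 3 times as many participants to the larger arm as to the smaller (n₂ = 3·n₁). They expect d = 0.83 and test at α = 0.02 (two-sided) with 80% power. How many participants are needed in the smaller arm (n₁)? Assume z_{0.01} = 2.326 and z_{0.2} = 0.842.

With allocation ratio k = n₂/n₁ = 3, Var(x̄₁−x̄₂) = σ²(1/n₁ + 1/(k·n₁)) = σ²·(k+1)/(k·n₁).
So n₁ = (1 + 1/k)·((z_{α/2} + z_β)/d)² = 1.333 × (3.168/0.83)².
n₁ = 1.333 × 14.57 = 19.4.
Round up: n₁ = 20, giving n₂ = 3 × 20 = 60.

n₁ = 20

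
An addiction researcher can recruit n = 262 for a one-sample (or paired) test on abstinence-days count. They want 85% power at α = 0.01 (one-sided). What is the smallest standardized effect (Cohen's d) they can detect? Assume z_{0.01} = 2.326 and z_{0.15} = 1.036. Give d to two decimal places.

d_min ≈ 0.21

For a single sample (or paired design) of n = 262: d_min = (z_{α} + z_β)/√n.
z-sum = 2.326 + 1.036 = 3.362.
d_min = 3.362 / √262 = 3.362 / 16.186 = 0.208.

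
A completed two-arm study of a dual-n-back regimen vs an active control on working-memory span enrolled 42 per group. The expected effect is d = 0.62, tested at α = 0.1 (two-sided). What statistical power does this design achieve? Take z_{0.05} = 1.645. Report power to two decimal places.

power ≈ 0.88

For two equal groups, power = Φ(d·√(n/2) − z_{α/2}).
d·√(n/2) = 0.62 × √(42/2) = 0.62 × 4.583 = 2.841.
z_β = 2.841 − 1.645 = 1.196.
Power = Φ(1.196) = 0.884.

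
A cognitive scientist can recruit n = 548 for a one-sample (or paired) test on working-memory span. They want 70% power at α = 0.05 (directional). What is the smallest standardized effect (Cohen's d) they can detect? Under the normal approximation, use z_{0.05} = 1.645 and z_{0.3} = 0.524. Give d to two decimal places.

d_min ≈ 0.09

For a single sample (or paired design) of n = 548: d_min = (z_{α} + z_β)/√n.
z-sum = 1.645 + 0.524 = 2.169.
d_min = 2.169 / √548 = 2.169 / 23.409 = 0.093.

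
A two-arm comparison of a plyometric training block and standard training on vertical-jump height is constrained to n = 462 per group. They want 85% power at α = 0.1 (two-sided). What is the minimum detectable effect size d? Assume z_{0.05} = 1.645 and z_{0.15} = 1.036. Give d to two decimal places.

d_min ≈ 0.18

For two independent groups of n = 462 each: d_min = (z_{α/2} + z_β)·√(2/n).
z-sum = 1.645 + 1.036 = 2.681.
d_min = 2.681 × √(2/462) = 2.681 × 0.0658 = 0.176.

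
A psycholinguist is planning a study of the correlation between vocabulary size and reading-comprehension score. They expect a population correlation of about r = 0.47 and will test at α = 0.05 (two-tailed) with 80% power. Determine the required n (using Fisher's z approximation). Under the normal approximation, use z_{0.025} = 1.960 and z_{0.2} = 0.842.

Fisher's z: C = ½·ln((1+r)/(1−r)) = ½·ln(2.7736) = 0.5101.
n = ((z_{α/2} + z_β)/C)² + 3.
(1.960 + 0.842) / 0.5101 = 2.802 / 0.5101 = 5.493.
n = 5.493² + 3 = 30.17 + 3 = 33.2.
Round up.

n = 34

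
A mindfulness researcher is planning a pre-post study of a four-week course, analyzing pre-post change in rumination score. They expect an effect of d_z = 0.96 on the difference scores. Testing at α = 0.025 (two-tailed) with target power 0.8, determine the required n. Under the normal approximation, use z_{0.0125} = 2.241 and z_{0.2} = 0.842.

n = 11 pairs

For a paired (one-sample on differences) test: n = ((z_{α/2} + z_β) / d)².
z_{α/2} + z_β = 2.241 + 0.842 = 3.083.
n = (3.083 / 0.96)² = 3.211² = 10.31.
Round up.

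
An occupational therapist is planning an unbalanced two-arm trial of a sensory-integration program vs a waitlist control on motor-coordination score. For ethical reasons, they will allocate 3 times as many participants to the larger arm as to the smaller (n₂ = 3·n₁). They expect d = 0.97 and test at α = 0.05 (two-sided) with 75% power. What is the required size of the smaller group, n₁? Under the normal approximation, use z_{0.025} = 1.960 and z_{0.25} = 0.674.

With allocation ratio k = n₂/n₁ = 3, Var(x̄₁−x̄₂) = σ²(1/n₁ + 1/(k·n₁)) = σ²·(k+1)/(k·n₁).
So n₁ = (1 + 1/k)·((z_{α/2} + z_β)/d)² = 1.333 × (2.634/0.97)².
n₁ = 1.333 × 7.37 = 9.8.
Round up: n₁ = 10, giving n₂ = 3 × 10 = 30.

n₁ = 10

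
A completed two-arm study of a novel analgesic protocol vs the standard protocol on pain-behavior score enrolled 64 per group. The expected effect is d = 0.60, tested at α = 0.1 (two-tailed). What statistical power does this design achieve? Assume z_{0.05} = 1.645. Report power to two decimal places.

For two equal groups, power = Φ(d·√(n/2) − z_{α/2}).
d·√(n/2) = 0.60 × √(64/2) = 0.60 × 5.657 = 3.394.
z_β = 3.394 − 1.645 = 1.749.
Power = Φ(1.749) = 0.960.

power ≈ 0.96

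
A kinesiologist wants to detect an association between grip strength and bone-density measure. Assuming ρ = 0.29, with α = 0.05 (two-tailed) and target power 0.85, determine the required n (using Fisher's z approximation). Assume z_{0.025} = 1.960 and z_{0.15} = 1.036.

Fisher's z: C = ½·ln((1+r)/(1−r)) = ½·ln(1.8169) = 0.2986.
n = ((z_{α/2} + z_β)/C)² + 3.
(1.960 + 1.036) / 0.2986 = 2.996 / 0.2986 = 10.033.
n = 10.033² + 3 = 100.67 + 3 = 103.7.
Round up.

n = 104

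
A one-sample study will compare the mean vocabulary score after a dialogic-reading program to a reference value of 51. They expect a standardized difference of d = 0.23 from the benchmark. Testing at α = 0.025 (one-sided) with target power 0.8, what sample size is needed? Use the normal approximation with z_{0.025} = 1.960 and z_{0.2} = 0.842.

n = 149

For a one-sample test: n = ((z_{α} + z_β) / d)².
z_{α} + z_β = 1.960 + 0.842 = 2.802.
n = (2.802 / 0.23)² = 12.183² = 148.42.
Round up.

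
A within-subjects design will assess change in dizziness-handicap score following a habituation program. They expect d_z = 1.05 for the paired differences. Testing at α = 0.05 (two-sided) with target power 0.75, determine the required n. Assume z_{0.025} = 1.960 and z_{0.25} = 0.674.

n = 7 pairs

For a paired (one-sample on differences) test: n = ((z_{α/2} + z_β) / d)².
z_{α/2} + z_β = 1.960 + 0.674 = 2.634.
n = (2.634 / 1.05)² = 2.509² = 6.29.
Round up.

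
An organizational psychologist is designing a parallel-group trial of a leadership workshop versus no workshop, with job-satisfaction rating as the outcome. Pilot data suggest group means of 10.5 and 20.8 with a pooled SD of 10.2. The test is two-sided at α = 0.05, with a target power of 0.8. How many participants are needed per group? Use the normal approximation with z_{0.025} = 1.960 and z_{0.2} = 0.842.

n = 16 per group

Cohen's d = |M₁ − M₂| / SD_pooled = |10.5 − 20.8| / 10.2 = 10.3 / 10.2 = 1.010.
For two independent groups with equal n: n = 2·((z_{α/2} + z_β) / d)².
z_{α/2} + z_β = 1.960 + 0.842 = 2.802.
n = 2 × (2.802 / 1.010)² = 2 × 2.774² = 2 × 7.70 = 15.4.
Round up to the next whole participant.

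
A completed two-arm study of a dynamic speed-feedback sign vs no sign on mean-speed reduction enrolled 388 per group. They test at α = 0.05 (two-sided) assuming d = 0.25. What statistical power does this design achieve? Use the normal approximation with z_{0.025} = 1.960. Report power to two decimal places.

power ≈ 0.94

For two equal groups, power = Φ(d·√(n/2) − z_{α/2}).
d·√(n/2) = 0.25 × √(388/2) = 0.25 × 13.928 = 3.482.
z_β = 3.482 − 1.960 = 1.522.
Power = Φ(1.522) = 0.936.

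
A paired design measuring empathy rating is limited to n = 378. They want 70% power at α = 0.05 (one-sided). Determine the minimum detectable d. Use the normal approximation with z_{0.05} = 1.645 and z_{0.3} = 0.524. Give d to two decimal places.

d_min ≈ 0.11

For a single sample (or paired design) of n = 378: d_min = (z_{α} + z_β)/√n.
z-sum = 1.645 + 0.524 = 2.169.
d_min = 2.169 / √378 = 2.169 / 19.442 = 0.112.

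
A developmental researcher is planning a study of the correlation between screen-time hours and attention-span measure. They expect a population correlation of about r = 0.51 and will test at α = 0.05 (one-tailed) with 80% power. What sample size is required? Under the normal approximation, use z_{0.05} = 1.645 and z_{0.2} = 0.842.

Fisher's z: C = ½·ln((1+r)/(1−r)) = ½·ln(3.0816) = 0.5627.
n = ((z_{α} + z_β)/C)² + 3.
(1.645 + 0.842) / 0.5627 = 2.487 / 0.5627 = 4.420.
n = 4.420² + 3 = 19.53 + 3 = 22.5.
Round up.

n = 23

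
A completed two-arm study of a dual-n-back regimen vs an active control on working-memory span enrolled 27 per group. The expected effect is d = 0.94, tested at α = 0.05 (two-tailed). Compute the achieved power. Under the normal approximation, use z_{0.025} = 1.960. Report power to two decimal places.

power ≈ 0.93

For two equal groups, power = Φ(d·√(n/2) − z_{α/2}).
d·√(n/2) = 0.94 × √(27/2) = 0.94 × 3.674 = 3.454.
z_β = 3.454 − 1.960 = 1.494.
Power = Φ(1.494) = 0.932.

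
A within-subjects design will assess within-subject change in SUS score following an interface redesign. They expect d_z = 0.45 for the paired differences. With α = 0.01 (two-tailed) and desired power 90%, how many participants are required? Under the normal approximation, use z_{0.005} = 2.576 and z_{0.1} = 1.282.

n = 74 pairs

For a paired (one-sample on differences) test: n = ((z_{α/2} + z_β) / d)².
z_{α/2} + z_β = 2.576 + 1.282 = 3.858.
n = (3.858 / 0.45)² = 8.573² = 73.50.
Round up.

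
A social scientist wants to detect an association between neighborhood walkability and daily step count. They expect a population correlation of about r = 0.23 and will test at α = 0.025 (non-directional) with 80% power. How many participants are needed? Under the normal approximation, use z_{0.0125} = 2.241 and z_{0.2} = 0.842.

n = 177

Fisher's z: C = ½·ln((1+r)/(1−r)) = ½·ln(1.5974) = 0.2342.
n = ((z_{α/2} + z_β)/C)² + 3.
(2.241 + 0.842) / 0.2342 = 3.083 / 0.2342 = 13.164.
n = 13.164² + 3 = 173.29 + 3 = 176.3.
Round up.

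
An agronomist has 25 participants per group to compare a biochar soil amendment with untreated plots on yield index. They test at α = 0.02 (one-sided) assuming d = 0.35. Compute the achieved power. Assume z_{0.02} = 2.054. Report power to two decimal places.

For two equal groups, power = Φ(d·√(n/2) − z_{α}).
d·√(n/2) = 0.35 × √(25/2) = 0.35 × 3.536 = 1.237.
z_β = 1.237 − 2.054 = -0.817.
Power = Φ(-0.817) = 0.207.

power ≈ 0.21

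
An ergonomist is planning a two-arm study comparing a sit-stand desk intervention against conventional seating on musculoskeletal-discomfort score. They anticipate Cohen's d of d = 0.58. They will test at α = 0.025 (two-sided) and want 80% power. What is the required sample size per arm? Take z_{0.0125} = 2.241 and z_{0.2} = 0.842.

For two independent groups with equal n: n = 2·((z_{α/2} + z_β) / d)².
z_{α/2} + z_β = 2.241 + 0.842 = 3.083.
n = 2 × (3.083 / 0.58)² = 2 × 5.316² = 2 × 28.25 = 56.5.
Round up to the next whole participant.

n = 57 per group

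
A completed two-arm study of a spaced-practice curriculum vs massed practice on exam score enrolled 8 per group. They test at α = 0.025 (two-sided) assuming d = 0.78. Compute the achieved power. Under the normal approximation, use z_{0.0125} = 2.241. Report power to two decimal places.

For two equal groups, power = Φ(d·√(n/2) − z_{α/2}).
d·√(n/2) = 0.78 × √(8/2) = 0.78 × 2.000 = 1.560.
z_β = 1.560 − 2.241 = -0.681.
Power = Φ(-0.681) = 0.248.

power ≈ 0.25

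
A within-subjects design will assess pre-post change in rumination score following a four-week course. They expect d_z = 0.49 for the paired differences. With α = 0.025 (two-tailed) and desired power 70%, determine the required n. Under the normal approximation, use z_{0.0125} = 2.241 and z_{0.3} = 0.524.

For a paired (one-sample on differences) test: n = ((z_{α/2} + z_β) / d)².
z_{α/2} + z_β = 2.241 + 0.524 = 2.765.
n = (2.765 / 0.49)² = 5.643² = 31.84.
Round up.

n = 32 pairs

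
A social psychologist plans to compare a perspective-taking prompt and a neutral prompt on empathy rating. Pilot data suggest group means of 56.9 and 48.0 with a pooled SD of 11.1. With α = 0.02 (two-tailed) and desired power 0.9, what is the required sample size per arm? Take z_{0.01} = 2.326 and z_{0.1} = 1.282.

Cohen's d = |M₁ − M₂| / SD_pooled = |56.9 − 48.0| / 11.1 = 8.9 / 11.1 = 0.802.
For two independent groups with equal n: n = 2·((z_{α/2} + z_β) / d)².
z_{α/2} + z_β = 2.326 + 1.282 = 3.608.
n = 2 × (3.608 / 0.802)² = 2 × 4.499² = 2 × 20.24 = 40.5.
Round up to the next whole participant.

n = 41 per group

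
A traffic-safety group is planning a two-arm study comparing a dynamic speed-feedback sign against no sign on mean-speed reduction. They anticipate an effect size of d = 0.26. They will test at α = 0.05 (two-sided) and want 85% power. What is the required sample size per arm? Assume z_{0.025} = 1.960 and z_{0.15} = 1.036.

n = 266 per group

For two independent groups with equal n: n = 2·((z_{α/2} + z_β) / d)².
z_{α/2} + z_β = 1.960 + 1.036 = 2.996.
n = 2 × (2.996 / 0.26)² = 2 × 11.523² = 2 × 132.78 = 265.6.
Round up to the next whole participant.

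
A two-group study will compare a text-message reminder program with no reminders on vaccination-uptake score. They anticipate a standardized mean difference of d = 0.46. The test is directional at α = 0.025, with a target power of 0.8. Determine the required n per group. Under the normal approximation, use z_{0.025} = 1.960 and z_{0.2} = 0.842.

n = 75 per group

For two independent groups with equal n: n = 2·((z_{α} + z_β) / d)².
z_{α} + z_β = 1.960 + 0.842 = 2.802.
n = 2 × (2.802 / 0.46)² = 2 × 6.091² = 2 × 37.10 = 74.2.
Round up to the next whole participant.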